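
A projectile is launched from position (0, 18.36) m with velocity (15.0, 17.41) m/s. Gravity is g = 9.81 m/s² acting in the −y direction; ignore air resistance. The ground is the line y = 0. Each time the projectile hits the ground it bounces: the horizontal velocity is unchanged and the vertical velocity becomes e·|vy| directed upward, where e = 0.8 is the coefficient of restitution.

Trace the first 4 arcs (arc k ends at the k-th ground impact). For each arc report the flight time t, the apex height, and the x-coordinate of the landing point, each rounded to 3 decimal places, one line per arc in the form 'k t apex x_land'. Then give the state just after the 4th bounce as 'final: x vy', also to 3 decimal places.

Arc 1: start y=18.360, vy=17.410 → t=4.400, apex=33.809, x_land=66.002, impact vy=-25.755
  bounce: vy ← 0.8·25.755 = 20.604
Arc 2: start y=0.000, vy=20.604 → t=4.201, apex=21.638, x_land=129.012, impact vy=-20.604
  bounce: vy ← 0.8·20.604 = 16.483
Arc 3: start y=0.000, vy=16.483 → t=3.361, apex=13.848, x_land=179.419, impact vy=-16.483
  bounce: vy ← 0.8·16.483 = 13.187
Arc 4: start y=0.000, vy=13.187 → t=2.688, apex=8.863, x_land=219.746, impact vy=-13.187
  bounce: vy ← 0.8·13.187 = 10.549

1 4.400 33.809 66.002
2 4.201 21.638 129.012
3 3.361 13.848 179.419
4 2.688 8.863 219.746
final: 219.746 10.549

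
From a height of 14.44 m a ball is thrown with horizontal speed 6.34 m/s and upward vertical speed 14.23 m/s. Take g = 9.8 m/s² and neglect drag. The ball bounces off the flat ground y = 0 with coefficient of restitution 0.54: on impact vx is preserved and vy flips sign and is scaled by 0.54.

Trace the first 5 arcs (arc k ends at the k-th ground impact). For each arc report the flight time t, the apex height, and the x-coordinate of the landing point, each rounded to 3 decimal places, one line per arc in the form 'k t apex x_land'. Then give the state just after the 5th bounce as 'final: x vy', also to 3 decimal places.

Arc 1: start y=14.440, vy=14.230 → t=3.700, apex=24.771, x_land=23.461, impact vy=-22.034
  bounce: vy ← 0.54·22.034 = 11.899
Arc 2: start y=0.000, vy=11.899 → t=2.428, apex=7.223, x_land=38.856, impact vy=-11.899
  bounce: vy ← 0.54·11.899 = 6.425
Arc 3: start y=0.000, vy=6.425 → t=1.311, apex=2.106, x_land=47.170, impact vy=-6.425
  bounce: vy ← 0.54·6.425 = 3.470
Arc 4: start y=0.000, vy=3.470 → t=0.708, apex=0.614, x_land=51.659, impact vy=-3.470
  bounce: vy ← 0.54·3.470 = 1.874
Arc 5: start y=0.000, vy=1.874 → t=0.382, apex=0.179, x_land=54.083, impact vy=-1.874
  bounce: vy ← 0.54·1.874 = 1.012

1 3.700 24.771 23.461
2 2.428 7.223 38.856
3 1.311 2.106 47.170
4 0.708 0.614 51.659
5 0.382 0.179 54.083
final: 54.083 1.012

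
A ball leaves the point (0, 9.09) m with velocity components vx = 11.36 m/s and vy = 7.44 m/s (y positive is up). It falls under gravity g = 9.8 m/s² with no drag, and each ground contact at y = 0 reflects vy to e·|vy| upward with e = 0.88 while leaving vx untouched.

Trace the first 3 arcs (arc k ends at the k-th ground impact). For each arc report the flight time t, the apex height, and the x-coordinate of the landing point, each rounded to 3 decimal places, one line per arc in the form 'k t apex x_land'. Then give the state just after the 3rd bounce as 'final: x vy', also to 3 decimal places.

Arc 1: start y=9.090, vy=7.440 → t=2.318, apex=11.914, x_land=26.338, impact vy=-15.281
  bounce: vy ← 0.88·15.281 = 13.448
Arc 2: start y=0.000, vy=13.448 → t=2.744, apex=9.226, x_land=57.514, impact vy=-13.448
  bounce: vy ← 0.88·13.448 = 11.834
Arc 3: start y=0.000, vy=11.834 → t=2.415, apex=7.145, x_land=84.950, impact vy=-11.834
  bounce: vy ← 0.88·11.834 = 10.414

1 2.318 11.914 26.338
2 2.744 9.226 57.514
3 2.415 7.145 84.950
final: 84.950 10.414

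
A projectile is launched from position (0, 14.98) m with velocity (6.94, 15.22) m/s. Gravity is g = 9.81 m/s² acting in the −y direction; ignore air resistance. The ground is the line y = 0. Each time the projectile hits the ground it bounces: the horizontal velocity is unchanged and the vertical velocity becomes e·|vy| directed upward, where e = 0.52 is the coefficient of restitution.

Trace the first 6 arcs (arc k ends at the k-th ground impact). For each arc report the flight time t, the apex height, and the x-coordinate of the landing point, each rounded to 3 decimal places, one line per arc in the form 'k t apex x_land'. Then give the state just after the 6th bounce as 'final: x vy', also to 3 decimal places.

1 3.888 26.787 26.985
2 2.430 7.243 43.852
3 1.264 1.959 52.623
4 0.657 0.530 57.184
5 0.342 0.143 59.555
6 0.178 0.039 60.789
final: 60.789 0.453

Arc 1: start y=14.980, vy=15.220 → t=3.888, apex=26.787, x_land=26.985, impact vy=-22.925
  bounce: vy ← 0.52·22.925 = 11.921
Arc 2: start y=0.000, vy=11.921 → t=2.430, apex=7.243, x_land=43.852, impact vy=-11.921
  bounce: vy ← 0.52·11.921 = 6.199
Arc 3: start y=0.000, vy=6.199 → t=1.264, apex=1.959, x_land=52.623, impact vy=-6.199
  bounce: vy ← 0.52·6.199 = 3.223
Arc 4: start y=0.000, vy=3.223 → t=0.657, apex=0.530, x_land=57.184, impact vy=-3.223
  bounce: vy ← 0.52·3.223 = 1.676
Arc 5: start y=0.000, vy=1.676 → t=0.342, apex=0.143, x_land=59.555, impact vy=-1.676
  bounce: vy ← 0.52·1.676 = 0.872
Arc 6: start y=0.000, vy=0.872 → t=0.178, apex=0.039, x_land=60.789, impact vy=-0.872
  bounce: vy ← 0.52·0.872 = 0.453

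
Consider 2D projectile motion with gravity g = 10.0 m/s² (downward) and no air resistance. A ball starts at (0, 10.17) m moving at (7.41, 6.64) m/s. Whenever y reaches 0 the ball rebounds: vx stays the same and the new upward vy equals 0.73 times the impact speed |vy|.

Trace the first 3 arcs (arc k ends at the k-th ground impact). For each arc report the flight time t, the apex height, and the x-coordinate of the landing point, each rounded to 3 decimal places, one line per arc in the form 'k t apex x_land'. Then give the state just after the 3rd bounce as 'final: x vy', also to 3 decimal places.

1 2.237 12.374 16.578
2 2.297 6.594 33.597
3 1.677 3.514 46.021
final: 46.021 6.120

Arc 1: start y=10.170, vy=6.640 → t=2.237, apex=12.374, x_land=16.578, impact vy=-15.732
  bounce: vy ← 0.73·15.732 = 11.484
Arc 2: start y=0.000, vy=11.484 → t=2.297, apex=6.594, x_land=33.597, impact vy=-11.484
  bounce: vy ← 0.73·11.484 = 8.383
Arc 3: start y=0.000, vy=8.383 → t=1.677, apex=3.514, x_land=46.021, impact vy=-8.383
  bounce: vy ← 0.73·8.383 = 6.120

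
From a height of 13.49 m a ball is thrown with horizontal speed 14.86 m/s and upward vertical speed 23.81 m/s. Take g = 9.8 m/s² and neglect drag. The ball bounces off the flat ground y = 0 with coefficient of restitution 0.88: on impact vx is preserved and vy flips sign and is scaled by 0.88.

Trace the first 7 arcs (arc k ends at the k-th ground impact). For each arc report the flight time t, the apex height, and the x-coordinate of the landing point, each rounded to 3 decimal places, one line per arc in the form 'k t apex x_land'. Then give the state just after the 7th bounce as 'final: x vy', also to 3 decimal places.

Arc 1: start y=13.490, vy=23.810 → t=5.372, apex=42.414, x_land=79.823, impact vy=-28.833
  bounce: vy ← 0.88·28.833 = 25.373
Arc 2: start y=0.000, vy=25.373 → t=5.178, apex=32.846, x_land=156.770, impact vy=-25.373
  bounce: vy ← 0.88·25.373 = 22.328
Arc 3: start y=0.000, vy=22.328 → t=4.557, apex=25.436, x_land=224.483, impact vy=-22.328
  bounce: vy ← 0.88·22.328 = 19.649
Arc 4: start y=0.000, vy=19.649 → t=4.010, apex=19.697, x_land=284.071, impact vy=-19.649
  bounce: vy ← 0.88·19.649 = 17.291
Arc 5: start y=0.000, vy=17.291 → t=3.529, apex=15.254, x_land=336.507, impact vy=-17.291
  bounce: vy ← 0.88·17.291 = 15.216
Arc 6: start y=0.000, vy=15.216 → t=3.105, apex=11.812, x_land=382.652, impact vy=-15.216
  bounce: vy ← 0.88·15.216 = 13.390
Arc 7: start y=0.000, vy=13.390 → t=2.733, apex=9.148, x_land=423.259, impact vy=-13.390
  bounce: vy ← 0.88·13.390 = 11.783

1 5.372 42.414 79.823
2 5.178 32.846 156.770
3 4.557 25.436 224.483
4 4.010 19.697 284.071
5 3.529 15.254 336.507
6 3.105 11.812 382.652
7 2.733 9.148 423.259
final: 423.259 11.783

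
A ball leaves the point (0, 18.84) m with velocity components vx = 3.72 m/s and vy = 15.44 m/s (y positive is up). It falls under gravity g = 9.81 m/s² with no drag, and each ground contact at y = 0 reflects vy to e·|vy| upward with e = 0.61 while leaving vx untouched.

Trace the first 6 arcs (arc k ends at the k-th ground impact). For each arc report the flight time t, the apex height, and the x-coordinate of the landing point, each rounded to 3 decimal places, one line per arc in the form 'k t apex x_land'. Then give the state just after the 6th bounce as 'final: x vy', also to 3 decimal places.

Arc 1: start y=18.840, vy=15.440 → t=4.087, apex=30.991, x_land=15.205, impact vy=-24.658
  bounce: vy ← 0.61·24.658 = 15.042
Arc 2: start y=0.000, vy=15.042 → t=3.067, apex=11.532, x_land=26.613, impact vy=-15.042
  bounce: vy ← 0.61·15.042 = 9.175
Arc 3: start y=0.000, vy=9.175 → t=1.871, apex=4.291, x_land=33.572, impact vy=-9.175
  bounce: vy ← 0.61·9.175 = 5.597
Arc 4: start y=0.000, vy=5.597 → t=1.141, apex=1.597, x_land=37.817, impact vy=-5.597
  bounce: vy ← 0.61·5.597 = 3.414
Arc 5: start y=0.000, vy=3.414 → t=0.696, apex=0.594, x_land=40.406, impact vy=-3.414
  bounce: vy ← 0.61·3.414 = 2.083
Arc 6: start y=0.000, vy=2.083 → t=0.425, apex=0.221, x_land=41.986, impact vy=-2.083
  bounce: vy ← 0.61·2.083 = 1.270

1 4.087 30.991 15.205
2 3.067 11.532 26.613
3 1.871 4.291 33.572
4 1.141 1.597 37.817
5 0.696 0.594 40.406
6 0.425 0.221 41.986
final: 41.986 1.270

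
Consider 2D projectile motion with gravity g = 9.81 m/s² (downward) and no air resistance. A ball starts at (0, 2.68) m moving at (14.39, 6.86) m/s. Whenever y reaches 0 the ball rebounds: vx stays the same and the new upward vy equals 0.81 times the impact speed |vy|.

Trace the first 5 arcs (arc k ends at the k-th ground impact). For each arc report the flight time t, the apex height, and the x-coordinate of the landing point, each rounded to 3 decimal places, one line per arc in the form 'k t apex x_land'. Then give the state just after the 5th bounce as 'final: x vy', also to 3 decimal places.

1 1.717 5.079 24.705
2 1.648 3.332 48.426
3 1.335 2.186 67.639
4 1.082 1.434 83.203
5 0.876 0.941 95.809
final: 95.809 3.481

Arc 1: start y=2.680, vy=6.860 → t=1.717, apex=5.079, x_land=24.705, impact vy=-9.982
  bounce: vy ← 0.81·9.982 = 8.085
Arc 2: start y=0.000, vy=8.085 → t=1.648, apex=3.332, x_land=48.426, impact vy=-8.085
  bounce: vy ← 0.81·8.085 = 6.549
Arc 3: start y=0.000, vy=6.549 → t=1.335, apex=2.186, x_land=67.639, impact vy=-6.549
  bounce: vy ← 0.81·6.549 = 5.305
Arc 4: start y=0.000, vy=5.305 → t=1.082, apex=1.434, x_land=83.203, impact vy=-5.305
  bounce: vy ← 0.81·5.305 = 4.297
Arc 5: start y=0.000, vy=4.297 → t=0.876, apex=0.941, x_land=95.809, impact vy=-4.297
  bounce: vy ← 0.81·4.297 = 3.481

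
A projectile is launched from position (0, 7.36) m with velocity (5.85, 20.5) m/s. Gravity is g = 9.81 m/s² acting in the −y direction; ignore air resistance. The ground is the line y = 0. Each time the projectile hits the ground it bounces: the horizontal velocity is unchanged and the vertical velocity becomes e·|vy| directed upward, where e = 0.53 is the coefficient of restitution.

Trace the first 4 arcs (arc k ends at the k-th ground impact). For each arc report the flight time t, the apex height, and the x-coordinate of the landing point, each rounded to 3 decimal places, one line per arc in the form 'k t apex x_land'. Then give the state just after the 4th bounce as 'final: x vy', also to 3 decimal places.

1 4.512 28.779 26.395
2 2.568 8.084 41.416
3 1.361 2.271 49.376
4 0.721 0.638 53.596
final: 53.596 1.875

Arc 1: start y=7.360, vy=20.500 → t=4.512, apex=28.779, x_land=26.395, impact vy=-23.762
  bounce: vy ← 0.53·23.762 = 12.594
Arc 2: start y=0.000, vy=12.594 → t=2.568, apex=8.084, x_land=41.416, impact vy=-12.594
  bounce: vy ← 0.53·12.594 = 6.675
Arc 3: start y=0.000, vy=6.675 → t=1.361, apex=2.271, x_land=49.376, impact vy=-6.675
  bounce: vy ← 0.53·6.675 = 3.538
Arc 4: start y=0.000, vy=3.538 → t=0.721, apex=0.638, x_land=53.596, impact vy=-3.538
  bounce: vy ← 0.53·3.538 = 1.875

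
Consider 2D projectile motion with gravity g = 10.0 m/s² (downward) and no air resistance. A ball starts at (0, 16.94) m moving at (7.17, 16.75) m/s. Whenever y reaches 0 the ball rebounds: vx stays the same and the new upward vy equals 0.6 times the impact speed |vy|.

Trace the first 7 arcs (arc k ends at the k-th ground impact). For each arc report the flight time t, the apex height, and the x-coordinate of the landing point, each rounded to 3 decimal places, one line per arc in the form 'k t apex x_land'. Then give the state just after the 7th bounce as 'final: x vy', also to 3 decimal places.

Arc 1: start y=16.940, vy=16.750 → t=4.164, apex=30.968, x_land=29.854, impact vy=-24.887
  bounce: vy ← 0.6·24.887 = 14.932
Arc 2: start y=0.000, vy=14.932 → t=2.986, apex=11.149, x_land=51.266, impact vy=-14.932
  bounce: vy ← 0.6·14.932 = 8.959
Arc 3: start y=0.000, vy=8.959 → t=1.792, apex=4.013, x_land=64.114, impact vy=-8.959
  bounce: vy ← 0.6·8.959 = 5.376
Arc 4: start y=0.000, vy=5.376 → t=1.075, apex=1.445, x_land=71.823, impact vy=-5.376
  bounce: vy ← 0.6·5.376 = 3.225
Arc 5: start y=0.000, vy=3.225 → t=0.645, apex=0.520, x_land=76.448, impact vy=-3.225
  bounce: vy ← 0.6·3.225 = 1.935
Arc 6: start y=0.000, vy=1.935 → t=0.387, apex=0.187, x_land=79.223, impact vy=-1.935
  bounce: vy ← 0.6·1.935 = 1.161
Arc 7: start y=0.000, vy=1.161 → t=0.232, apex=0.067, x_land=80.888, impact vy=-1.161
  bounce: vy ← 0.6·1.161 = 0.697

1 4.164 30.968 29.854
2 2.986 11.149 51.266
3 1.792 4.013 64.114
4 1.075 1.445 71.823
5 0.645 0.520 76.448
6 0.387 0.187 79.223
7 0.232 0.067 80.888
final: 80.888 0.697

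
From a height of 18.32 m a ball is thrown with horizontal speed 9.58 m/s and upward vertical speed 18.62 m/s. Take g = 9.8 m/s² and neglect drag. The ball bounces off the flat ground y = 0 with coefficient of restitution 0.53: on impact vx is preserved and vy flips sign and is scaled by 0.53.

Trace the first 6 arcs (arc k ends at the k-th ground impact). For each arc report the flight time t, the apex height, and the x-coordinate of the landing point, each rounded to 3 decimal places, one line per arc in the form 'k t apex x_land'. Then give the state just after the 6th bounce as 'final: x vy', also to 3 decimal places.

Arc 1: start y=18.320, vy=18.620 → t=4.611, apex=36.009, x_land=44.172, impact vy=-26.566
  bounce: vy ← 0.53·26.566 = 14.080
Arc 2: start y=0.000, vy=14.080 → t=2.874, apex=10.115, x_land=71.700, impact vy=-14.080
  bounce: vy ← 0.53·14.080 = 7.463
Arc 3: start y=0.000, vy=7.463 → t=1.523, apex=2.841, x_land=86.290, impact vy=-7.463
  bounce: vy ← 0.53·7.463 = 3.955
Arc 4: start y=0.000, vy=3.955 → t=0.807, apex=0.798, x_land=94.023, impact vy=-3.955
  bounce: vy ← 0.53·3.955 = 2.096
Arc 5: start y=0.000, vy=2.096 → t=0.428, apex=0.224, x_land=98.121, impact vy=-2.096
  bounce: vy ← 0.53·2.096 = 1.111
Arc 6: start y=0.000, vy=1.111 → t=0.227, apex=0.063, x_land=100.293, impact vy=-1.111
  bounce: vy ← 0.53·1.111 = 0.589

1 4.611 36.009 44.172
2 2.874 10.115 71.700
3 1.523 2.841 86.290
4 0.807 0.798 94.023
5 0.428 0.224 98.121
6 0.227 0.063 100.293
final: 100.293 0.589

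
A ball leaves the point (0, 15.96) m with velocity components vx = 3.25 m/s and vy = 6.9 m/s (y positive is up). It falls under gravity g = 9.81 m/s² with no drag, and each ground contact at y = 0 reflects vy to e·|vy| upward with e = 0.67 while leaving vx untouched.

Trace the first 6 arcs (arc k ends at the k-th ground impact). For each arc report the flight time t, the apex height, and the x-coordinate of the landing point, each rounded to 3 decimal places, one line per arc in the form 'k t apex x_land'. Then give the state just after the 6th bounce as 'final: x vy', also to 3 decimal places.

1 2.639 18.387 8.578
2 2.594 8.254 17.010
3 1.738 3.705 22.659
4 1.165 1.663 26.444
5 0.780 0.747 28.980
6 0.523 0.335 30.679
final: 30.679 1.718

Arc 1: start y=15.960, vy=6.900 → t=2.639, apex=18.387, x_land=8.578, impact vy=-18.993
  bounce: vy ← 0.67·18.993 = 12.726
Arc 2: start y=0.000, vy=12.726 → t=2.594, apex=8.254, x_land=17.010, impact vy=-12.726
  bounce: vy ← 0.67·12.726 = 8.526
Arc 3: start y=0.000, vy=8.526 → t=1.738, apex=3.705, x_land=22.659, impact vy=-8.526
  bounce: vy ← 0.67·8.526 = 5.712
Arc 4: start y=0.000, vy=5.712 → t=1.165, apex=1.663, x_land=26.444, impact vy=-5.712
  bounce: vy ← 0.67·5.712 = 3.827
Arc 5: start y=0.000, vy=3.827 → t=0.780, apex=0.747, x_land=28.980, impact vy=-3.827
  bounce: vy ← 0.67·3.827 = 2.564
Arc 6: start y=0.000, vy=2.564 → t=0.523, apex=0.335, x_land=30.679, impact vy=-2.564
  bounce: vy ← 0.67·2.564 = 1.718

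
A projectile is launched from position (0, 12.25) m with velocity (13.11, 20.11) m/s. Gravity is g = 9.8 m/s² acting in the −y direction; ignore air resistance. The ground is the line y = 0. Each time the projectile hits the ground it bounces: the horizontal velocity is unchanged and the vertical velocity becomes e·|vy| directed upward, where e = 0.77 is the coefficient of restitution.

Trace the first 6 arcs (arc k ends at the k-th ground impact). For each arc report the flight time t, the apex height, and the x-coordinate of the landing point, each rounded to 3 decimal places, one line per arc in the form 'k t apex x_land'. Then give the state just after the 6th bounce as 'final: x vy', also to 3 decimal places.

Arc 1: start y=12.250, vy=20.110 → t=4.643, apex=32.883, x_land=60.864, impact vy=-25.387
  bounce: vy ← 0.77·25.387 = 19.548
Arc 2: start y=0.000, vy=19.548 → t=3.989, apex=19.496, x_land=113.166, impact vy=-19.548
  bounce: vy ← 0.77·19.548 = 15.052
Arc 3: start y=0.000, vy=15.052 → t=3.072, apex=11.559, x_land=153.438, impact vy=-15.052
  bounce: vy ← 0.77·15.052 = 11.590
Arc 4: start y=0.000, vy=11.590 → t=2.365, apex=6.854, x_land=184.447, impact vy=-11.590
  bounce: vy ← 0.77·11.590 = 8.924
Arc 5: start y=0.000, vy=8.924 → t=1.821, apex=4.064, x_land=208.324, impact vy=-8.924
  bounce: vy ← 0.77·8.924 = 6.872
Arc 6: start y=0.000, vy=6.872 → t=1.402, apex=2.409, x_land=226.710, impact vy=-6.872
  bounce: vy ← 0.77·6.872 = 5.291

1 4.643 32.883 60.864
2 3.989 19.496 113.166
3 3.072 11.559 153.438
4 2.365 6.854 184.447
5 1.821 4.064 208.324
6 1.402 2.409 226.710
final: 226.710 5.291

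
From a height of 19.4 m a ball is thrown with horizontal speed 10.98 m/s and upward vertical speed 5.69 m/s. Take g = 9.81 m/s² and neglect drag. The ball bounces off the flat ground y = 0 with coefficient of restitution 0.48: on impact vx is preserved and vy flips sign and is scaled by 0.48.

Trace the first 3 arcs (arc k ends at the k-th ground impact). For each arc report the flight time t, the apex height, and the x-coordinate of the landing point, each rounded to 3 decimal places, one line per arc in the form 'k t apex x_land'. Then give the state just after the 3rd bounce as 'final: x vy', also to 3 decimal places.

1 2.652 21.050 29.115
2 1.989 4.850 50.951
3 0.955 1.117 61.433
final: 61.433 2.248

Arc 1: start y=19.400, vy=5.690 → t=2.652, apex=21.050, x_land=29.115, impact vy=-20.323
  bounce: vy ← 0.48·20.323 = 9.755
Arc 2: start y=0.000, vy=9.755 → t=1.989, apex=4.850, x_land=50.951, impact vy=-9.755
  bounce: vy ← 0.48·9.755 = 4.682
Arc 3: start y=0.000, vy=4.682 → t=0.955, apex=1.117, x_land=61.433, impact vy=-4.682
  bounce: vy ← 0.48·4.682 = 2.248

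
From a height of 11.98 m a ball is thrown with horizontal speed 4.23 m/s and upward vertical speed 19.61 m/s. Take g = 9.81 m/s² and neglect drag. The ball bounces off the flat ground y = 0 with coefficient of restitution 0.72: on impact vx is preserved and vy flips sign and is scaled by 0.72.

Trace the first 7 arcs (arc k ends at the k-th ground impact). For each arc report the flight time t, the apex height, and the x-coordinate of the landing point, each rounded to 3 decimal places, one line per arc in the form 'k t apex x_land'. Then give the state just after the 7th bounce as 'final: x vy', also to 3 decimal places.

Arc 1: start y=11.980, vy=19.610 → t=4.536, apex=31.580, x_land=19.189, impact vy=-24.892
  bounce: vy ← 0.72·24.892 = 17.922
Arc 2: start y=0.000, vy=17.922 → t=3.654, apex=16.371, x_land=34.645, impact vy=-17.922
  bounce: vy ← 0.72·17.922 = 12.904
Arc 3: start y=0.000, vy=12.904 → t=2.631, apex=8.487, x_land=45.773, impact vy=-12.904
  bounce: vy ← 0.72·12.904 = 9.291
Arc 4: start y=0.000, vy=9.291 → t=1.894, apex=4.400, x_land=53.785, impact vy=-9.291
  bounce: vy ← 0.72·9.291 = 6.689
Arc 5: start y=0.000, vy=6.689 → t=1.364, apex=2.281, x_land=59.554, impact vy=-6.689
  bounce: vy ← 0.72·6.689 = 4.816
Arc 6: start y=0.000, vy=4.816 → t=0.982, apex=1.182, x_land=63.707, impact vy=-4.816
  bounce: vy ← 0.72·4.816 = 3.468
Arc 7: start y=0.000, vy=3.468 → t=0.707, apex=0.613, x_land=66.698, impact vy=-3.468
  bounce: vy ← 0.72·3.468 = 2.497

1 4.536 31.580 19.189
2 3.654 16.371 34.645
3 2.631 8.487 45.773
4 1.894 4.400 53.785
5 1.364 2.281 59.554
6 0.982 1.182 63.707
7 0.707 0.613 66.698
final: 66.698 2.497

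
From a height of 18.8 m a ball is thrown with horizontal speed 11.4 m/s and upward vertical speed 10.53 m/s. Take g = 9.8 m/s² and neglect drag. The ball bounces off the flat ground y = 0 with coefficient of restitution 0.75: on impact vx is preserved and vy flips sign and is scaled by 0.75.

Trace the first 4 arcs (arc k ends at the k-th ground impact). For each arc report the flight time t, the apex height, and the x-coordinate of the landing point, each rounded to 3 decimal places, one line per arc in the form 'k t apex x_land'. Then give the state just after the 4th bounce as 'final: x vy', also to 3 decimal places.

Arc 1: start y=18.800, vy=10.530 → t=3.309, apex=24.457, x_land=37.718, impact vy=-21.894
  bounce: vy ← 0.75·21.894 = 16.421
Arc 2: start y=0.000, vy=16.421 → t=3.351, apex=13.757, x_land=75.921, impact vy=-16.421
  bounce: vy ← 0.75·16.421 = 12.316
Arc 3: start y=0.000, vy=12.316 → t=2.513, apex=7.738, x_land=104.574, impact vy=-12.316
  bounce: vy ← 0.75·12.316 = 9.237
Arc 4: start y=0.000, vy=9.237 → t=1.885, apex=4.353, x_land=126.063, impact vy=-9.237
  bounce: vy ← 0.75·9.237 = 6.927

1 3.309 24.457 37.718
2 3.351 13.757 75.921
3 2.513 7.738 104.574
4 1.885 4.353 126.063
final: 126.063 6.927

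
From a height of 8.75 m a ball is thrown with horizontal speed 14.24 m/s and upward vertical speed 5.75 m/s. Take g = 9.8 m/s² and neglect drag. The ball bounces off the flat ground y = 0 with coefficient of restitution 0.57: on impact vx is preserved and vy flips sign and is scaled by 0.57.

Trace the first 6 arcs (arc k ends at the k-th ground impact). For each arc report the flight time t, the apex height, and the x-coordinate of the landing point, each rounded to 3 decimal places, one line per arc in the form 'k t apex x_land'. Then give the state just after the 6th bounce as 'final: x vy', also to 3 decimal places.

Arc 1: start y=8.750, vy=5.750 → t=2.046, apex=10.437, x_land=29.138, impact vy=-14.303
  bounce: vy ← 0.57·14.303 = 8.152
Arc 2: start y=0.000, vy=8.152 → t=1.664, apex=3.391, x_land=52.830, impact vy=-8.152
  bounce: vy ← 0.57·8.152 = 4.647
Arc 3: start y=0.000, vy=4.647 → t=0.948, apex=1.102, x_land=66.334, impact vy=-4.647
  bounce: vy ← 0.57·4.647 = 2.649
Arc 4: start y=0.000, vy=2.649 → t=0.541, apex=0.358, x_land=74.032, impact vy=-2.649
  bounce: vy ← 0.57·2.649 = 1.510
Arc 5: start y=0.000, vy=1.510 → t=0.308, apex=0.116, x_land=78.419, impact vy=-1.510
  bounce: vy ← 0.57·1.510 = 0.861
Arc 6: start y=0.000, vy=0.861 → t=0.176, apex=0.038, x_land=80.920, impact vy=-0.861
  bounce: vy ← 0.57·0.861 = 0.491

1 2.046 10.437 29.138
2 1.664 3.391 52.830
3 0.948 1.102 66.334
4 0.541 0.358 74.032
5 0.308 0.116 78.419
6 0.176 0.038 80.920
final: 80.920 0.491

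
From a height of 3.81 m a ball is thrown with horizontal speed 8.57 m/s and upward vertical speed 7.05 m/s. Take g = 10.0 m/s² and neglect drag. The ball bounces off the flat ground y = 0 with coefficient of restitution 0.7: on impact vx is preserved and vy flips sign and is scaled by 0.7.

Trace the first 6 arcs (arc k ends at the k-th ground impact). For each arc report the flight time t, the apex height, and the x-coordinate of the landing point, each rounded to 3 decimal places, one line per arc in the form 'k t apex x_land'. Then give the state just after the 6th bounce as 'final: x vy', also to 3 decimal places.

1 1.827 6.295 15.658
2 1.571 3.085 29.120
3 1.100 1.511 38.544
4 0.770 0.741 45.141
5 0.539 0.363 49.758
6 0.377 0.178 52.991
final: 52.991 1.320

Arc 1: start y=3.810, vy=7.050 → t=1.827, apex=6.295, x_land=15.658, impact vy=-11.221
  bounce: vy ← 0.7·11.221 = 7.854
Arc 2: start y=0.000, vy=7.854 → t=1.571, apex=3.085, x_land=29.120, impact vy=-7.854
  bounce: vy ← 0.7·7.854 = 5.498
Arc 3: start y=0.000, vy=5.498 → t=1.100, apex=1.511, x_land=38.544, impact vy=-5.498
  bounce: vy ← 0.7·5.498 = 3.849
Arc 4: start y=0.000, vy=3.849 → t=0.770, apex=0.741, x_land=45.141, impact vy=-3.849
  bounce: vy ← 0.7·3.849 = 2.694
Arc 5: start y=0.000, vy=2.694 → t=0.539, apex=0.363, x_land=49.758, impact vy=-2.694
  bounce: vy ← 0.7·2.694 = 1.886
Arc 6: start y=0.000, vy=1.886 → t=0.377, apex=0.178, x_land=52.991, impact vy=-1.886
  bounce: vy ← 0.7·1.886 = 1.320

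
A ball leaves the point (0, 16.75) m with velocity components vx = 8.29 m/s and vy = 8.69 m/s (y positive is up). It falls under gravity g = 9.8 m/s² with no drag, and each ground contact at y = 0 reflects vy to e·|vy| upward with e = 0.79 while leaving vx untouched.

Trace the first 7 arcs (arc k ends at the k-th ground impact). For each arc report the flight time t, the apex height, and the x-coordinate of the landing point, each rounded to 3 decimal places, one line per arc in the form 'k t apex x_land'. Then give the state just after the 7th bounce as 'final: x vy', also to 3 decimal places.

Arc 1: start y=16.750, vy=8.690 → t=2.937, apex=20.603, x_land=24.350, impact vy=-20.095
  bounce: vy ← 0.79·20.095 = 15.875
Arc 2: start y=0.000, vy=15.875 → t=3.240, apex=12.858, x_land=51.208, impact vy=-15.875
  bounce: vy ← 0.79·15.875 = 12.541
Arc 3: start y=0.000, vy=12.541 → t=2.559, apex=8.025, x_land=72.426, impact vy=-12.541
  bounce: vy ← 0.79·12.541 = 9.908
Arc 4: start y=0.000, vy=9.908 → t=2.022, apex=5.008, x_land=89.188, impact vy=-9.908
  bounce: vy ← 0.79·9.908 = 7.827
Arc 5: start y=0.000, vy=7.827 → t=1.597, apex=3.126, x_land=102.431, impact vy=-7.827
  bounce: vy ← 0.79·7.827 = 6.183
Arc 6: start y=0.000, vy=6.183 → t=1.262, apex=1.951, x_land=112.892, impact vy=-6.183
  bounce: vy ← 0.79·6.183 = 4.885
Arc 7: start y=0.000, vy=4.885 → t=0.997, apex=1.217, x_land=121.156, impact vy=-4.885
  bounce: vy ← 0.79·4.885 = 3.859

1 2.937 20.603 24.350
2 3.240 12.858 51.208
3 2.559 8.025 72.426
4 2.022 5.008 89.188
5 1.597 3.126 102.431
6 1.262 1.951 112.892
7 0.997 1.217 121.156
final: 121.156 3.859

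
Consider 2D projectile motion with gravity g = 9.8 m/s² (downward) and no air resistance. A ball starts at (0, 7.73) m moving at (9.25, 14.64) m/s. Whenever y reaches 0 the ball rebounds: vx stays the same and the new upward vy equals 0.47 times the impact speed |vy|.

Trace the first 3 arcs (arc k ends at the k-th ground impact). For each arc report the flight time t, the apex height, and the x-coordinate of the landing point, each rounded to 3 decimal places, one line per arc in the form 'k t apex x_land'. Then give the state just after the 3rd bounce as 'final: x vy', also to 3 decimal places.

Arc 1: start y=7.730, vy=14.640 → t=3.446, apex=18.665, x_land=31.872, impact vy=-19.127
  bounce: vy ← 0.47·19.127 = 8.990
Arc 2: start y=0.000, vy=8.990 → t=1.835, apex=4.123, x_land=48.842, impact vy=-8.990
  bounce: vy ← 0.47·8.990 = 4.225
Arc 3: start y=0.000, vy=4.225 → t=0.862, apex=0.911, x_land=56.818, impact vy=-4.225
  bounce: vy ← 0.47·4.225 = 1.986

1 3.446 18.665 31.872
2 1.835 4.123 48.842
3 0.862 0.911 56.818
final: 56.818 1.986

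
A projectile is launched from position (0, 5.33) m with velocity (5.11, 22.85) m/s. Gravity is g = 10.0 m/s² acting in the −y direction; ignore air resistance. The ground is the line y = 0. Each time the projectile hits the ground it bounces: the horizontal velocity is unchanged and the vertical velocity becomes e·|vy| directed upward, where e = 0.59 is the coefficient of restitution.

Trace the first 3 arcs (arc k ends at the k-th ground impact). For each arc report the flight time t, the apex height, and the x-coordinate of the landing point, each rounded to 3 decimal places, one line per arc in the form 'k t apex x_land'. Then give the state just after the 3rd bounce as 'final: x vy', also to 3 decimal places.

1 4.792 31.436 24.489
2 2.959 10.943 39.609
3 1.746 3.809 48.529
final: 48.529 5.150

Arc 1: start y=5.330, vy=22.850 → t=4.792, apex=31.436, x_land=24.489, impact vy=-25.074
  bounce: vy ← 0.59·25.074 = 14.794
Arc 2: start y=0.000, vy=14.794 → t=2.959, apex=10.943, x_land=39.609, impact vy=-14.794
  bounce: vy ← 0.59·14.794 = 8.728
Arc 3: start y=0.000, vy=8.728 → t=1.746, apex=3.809, x_land=48.529, impact vy=-8.728
  bounce: vy ← 0.59·8.728 = 5.150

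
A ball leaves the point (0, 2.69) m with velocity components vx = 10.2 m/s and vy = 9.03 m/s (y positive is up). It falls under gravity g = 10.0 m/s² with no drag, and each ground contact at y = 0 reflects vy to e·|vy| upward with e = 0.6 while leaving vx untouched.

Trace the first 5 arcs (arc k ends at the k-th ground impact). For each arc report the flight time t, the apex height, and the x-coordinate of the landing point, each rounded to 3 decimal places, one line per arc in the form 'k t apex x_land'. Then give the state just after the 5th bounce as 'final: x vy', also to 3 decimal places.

Arc 1: start y=2.690, vy=9.030 → t=2.066, apex=6.767, x_land=21.077, impact vy=-11.634
  bounce: vy ← 0.6·11.634 = 6.980
Arc 2: start y=0.000, vy=6.980 → t=1.396, apex=2.436, x_land=35.316, impact vy=-6.980
  bounce: vy ← 0.6·6.980 = 4.188
Arc 3: start y=0.000, vy=4.188 → t=0.838, apex=0.877, x_land=43.860, impact vy=-4.188
  bounce: vy ← 0.6·4.188 = 2.513
Arc 4: start y=0.000, vy=2.513 → t=0.503, apex=0.316, x_land=48.986, impact vy=-2.513
  bounce: vy ← 0.6·2.513 = 1.508
Arc 5: start y=0.000, vy=1.508 → t=0.302, apex=0.114, x_land=52.062, impact vy=-1.508
  bounce: vy ← 0.6·1.508 = 0.905

1 2.066 6.767 21.077
2 1.396 2.436 35.316
3 0.838 0.877 43.860
4 0.503 0.316 48.986
5 0.302 0.114 52.062
final: 52.062 0.905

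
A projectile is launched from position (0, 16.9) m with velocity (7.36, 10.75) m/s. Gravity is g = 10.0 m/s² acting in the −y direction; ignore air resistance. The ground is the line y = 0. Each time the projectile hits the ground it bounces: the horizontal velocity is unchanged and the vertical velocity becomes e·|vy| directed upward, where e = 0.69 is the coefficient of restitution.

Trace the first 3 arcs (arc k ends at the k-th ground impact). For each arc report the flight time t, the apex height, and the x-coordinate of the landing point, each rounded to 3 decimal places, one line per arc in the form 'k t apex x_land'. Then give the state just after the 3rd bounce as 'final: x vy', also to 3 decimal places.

1 3.205 22.678 23.587
2 2.939 10.797 45.218
3 2.028 5.140 60.143
final: 60.143 6.996

Arc 1: start y=16.900, vy=10.750 → t=3.205, apex=22.678, x_land=23.587, impact vy=-21.297
  bounce: vy ← 0.69·21.297 = 14.695
Arc 2: start y=0.000, vy=14.695 → t=2.939, apex=10.797, x_land=45.218, impact vy=-14.695
  bounce: vy ← 0.69·14.695 = 10.140
Arc 3: start y=0.000, vy=10.140 → t=2.028, apex=5.140, x_land=60.143, impact vy=-10.140
  bounce: vy ← 0.69·10.140 = 6.996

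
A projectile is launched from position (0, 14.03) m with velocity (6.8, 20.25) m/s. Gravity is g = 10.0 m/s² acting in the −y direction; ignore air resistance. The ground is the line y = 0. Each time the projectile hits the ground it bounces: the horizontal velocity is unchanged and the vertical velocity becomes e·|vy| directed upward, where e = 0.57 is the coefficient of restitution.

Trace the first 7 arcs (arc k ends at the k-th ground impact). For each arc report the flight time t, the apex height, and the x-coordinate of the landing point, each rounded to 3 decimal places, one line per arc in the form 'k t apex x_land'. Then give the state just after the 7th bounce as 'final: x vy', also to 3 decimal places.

Arc 1: start y=14.030, vy=20.250 → t=4.653, apex=34.533, x_land=31.641, impact vy=-26.280
  bounce: vy ← 0.57·26.280 = 14.980
Arc 2: start y=0.000, vy=14.980 → t=2.996, apex=11.220, x_land=52.013, impact vy=-14.980
  bounce: vy ← 0.57·14.980 = 8.539
Arc 3: start y=0.000, vy=8.539 → t=1.708, apex=3.645, x_land=63.626, impact vy=-8.539
  bounce: vy ← 0.57·8.539 = 4.867
Arc 4: start y=0.000, vy=4.867 → t=0.973, apex=1.184, x_land=70.245, impact vy=-4.867
  bounce: vy ← 0.57·4.867 = 2.774
Arc 5: start y=0.000, vy=2.774 → t=0.555, apex=0.385, x_land=74.018, impact vy=-2.774
  bounce: vy ← 0.57·2.774 = 1.581
Arc 6: start y=0.000, vy=1.581 → t=0.316, apex=0.125, x_land=76.168, impact vy=-1.581
  bounce: vy ← 0.57·1.581 = 0.901
Arc 7: start y=0.000, vy=0.901 → t=0.180, apex=0.041, x_land=77.394, impact vy=-0.901
  bounce: vy ← 0.57·0.901 = 0.514

1 4.653 34.533 31.641
2 2.996 11.220 52.013
3 1.708 3.645 63.626
4 0.973 1.184 70.245
5 0.555 0.385 74.018
6 0.316 0.125 76.168
7 0.180 0.041 77.394
final: 77.394 0.514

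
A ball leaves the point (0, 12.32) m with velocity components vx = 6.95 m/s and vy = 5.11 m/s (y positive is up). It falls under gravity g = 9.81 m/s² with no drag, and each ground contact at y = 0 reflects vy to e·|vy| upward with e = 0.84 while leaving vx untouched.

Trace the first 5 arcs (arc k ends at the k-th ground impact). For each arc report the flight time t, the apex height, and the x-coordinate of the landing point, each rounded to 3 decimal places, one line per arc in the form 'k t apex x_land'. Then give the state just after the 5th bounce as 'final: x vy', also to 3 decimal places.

1 2.189 13.651 15.215
2 2.803 9.632 34.693
3 2.354 6.796 51.055
4 1.978 4.796 64.799
5 1.661 3.384 76.344
final: 76.344 6.844

Arc 1: start y=12.320, vy=5.110 → t=2.189, apex=13.651, x_land=15.215, impact vy=-16.366
  bounce: vy ← 0.84·16.366 = 13.747
Arc 2: start y=0.000, vy=13.747 → t=2.803, apex=9.632, x_land=34.693, impact vy=-13.747
  bounce: vy ← 0.84·13.747 = 11.548
Arc 3: start y=0.000, vy=11.548 → t=2.354, apex=6.796, x_land=51.055, impact vy=-11.548
  bounce: vy ← 0.84·11.548 = 9.700
Arc 4: start y=0.000, vy=9.700 → t=1.978, apex=4.796, x_land=64.799, impact vy=-9.700
  bounce: vy ← 0.84·9.700 = 8.148
Arc 5: start y=0.000, vy=8.148 → t=1.661, apex=3.384, x_land=76.344, impact vy=-8.148
  bounce: vy ← 0.84·8.148 = 6.844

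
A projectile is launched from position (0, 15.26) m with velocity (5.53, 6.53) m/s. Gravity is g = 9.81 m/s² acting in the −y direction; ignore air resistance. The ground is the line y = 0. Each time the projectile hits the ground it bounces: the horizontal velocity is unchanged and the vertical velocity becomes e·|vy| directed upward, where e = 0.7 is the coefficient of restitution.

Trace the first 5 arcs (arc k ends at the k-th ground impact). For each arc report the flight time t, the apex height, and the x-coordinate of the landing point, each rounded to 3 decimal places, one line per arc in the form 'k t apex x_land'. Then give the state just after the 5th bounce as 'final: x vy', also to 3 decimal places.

Arc 1: start y=15.260, vy=6.530 → t=2.551, apex=17.433, x_land=14.107, impact vy=-18.494
  bounce: vy ← 0.7·18.494 = 12.946
Arc 2: start y=0.000, vy=12.946 → t=2.639, apex=8.542, x_land=28.702, impact vy=-12.946
  bounce: vy ← 0.7·12.946 = 9.062
Arc 3: start y=0.000, vy=9.062 → t=1.848, apex=4.186, x_land=38.919, impact vy=-9.062
  bounce: vy ← 0.7·9.062 = 6.344
Arc 4: start y=0.000, vy=6.344 → t=1.293, apex=2.051, x_land=46.071, impact vy=-6.344
  bounce: vy ← 0.7·6.344 = 4.441
Arc 5: start y=0.000, vy=4.441 → t=0.905, apex=1.005, x_land=51.077, impact vy=-4.441
  bounce: vy ← 0.7·4.441 = 3.108

1 2.551 17.433 14.107
2 2.639 8.542 28.702
3 1.848 4.186 38.919
4 1.293 2.051 46.071
5 0.905 1.005 51.077
final: 51.077 3.108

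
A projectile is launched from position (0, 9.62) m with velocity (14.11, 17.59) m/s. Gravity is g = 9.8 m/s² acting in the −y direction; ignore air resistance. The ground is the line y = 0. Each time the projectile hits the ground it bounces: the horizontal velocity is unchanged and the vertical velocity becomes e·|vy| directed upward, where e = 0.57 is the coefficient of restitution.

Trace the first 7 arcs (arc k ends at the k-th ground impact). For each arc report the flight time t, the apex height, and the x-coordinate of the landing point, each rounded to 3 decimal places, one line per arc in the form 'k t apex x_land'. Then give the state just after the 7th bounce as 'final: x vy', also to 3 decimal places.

1 4.072 25.406 57.455
2 2.596 8.254 94.082
3 1.480 2.682 114.960
4 0.843 0.871 126.860
5 0.481 0.283 133.643
6 0.274 0.092 137.509
7 0.156 0.030 139.713
final: 139.713 0.436

Arc 1: start y=9.620, vy=17.590 → t=4.072, apex=25.406, x_land=57.455, impact vy=-22.315
  bounce: vy ← 0.57·22.315 = 12.720
Arc 2: start y=0.000, vy=12.720 → t=2.596, apex=8.254, x_land=94.082, impact vy=-12.720
  bounce: vy ← 0.57·12.720 = 7.250
Arc 3: start y=0.000, vy=7.250 → t=1.480, apex=2.682, x_land=114.960, impact vy=-7.250
  bounce: vy ← 0.57·7.250 = 4.133
Arc 4: start y=0.000, vy=4.133 → t=0.843, apex=0.871, x_land=126.860, impact vy=-4.133
  bounce: vy ← 0.57·4.133 = 2.356
Arc 5: start y=0.000, vy=2.356 → t=0.481, apex=0.283, x_land=133.643, impact vy=-2.356
  bounce: vy ← 0.57·2.356 = 1.343
Arc 6: start y=0.000, vy=1.343 → t=0.274, apex=0.092, x_land=137.509, impact vy=-1.343
  bounce: vy ← 0.57·1.343 = 0.765
Arc 7: start y=0.000, vy=0.765 → t=0.156, apex=0.030, x_land=139.713, impact vy=-0.765
  bounce: vy ← 0.57·0.765 = 0.436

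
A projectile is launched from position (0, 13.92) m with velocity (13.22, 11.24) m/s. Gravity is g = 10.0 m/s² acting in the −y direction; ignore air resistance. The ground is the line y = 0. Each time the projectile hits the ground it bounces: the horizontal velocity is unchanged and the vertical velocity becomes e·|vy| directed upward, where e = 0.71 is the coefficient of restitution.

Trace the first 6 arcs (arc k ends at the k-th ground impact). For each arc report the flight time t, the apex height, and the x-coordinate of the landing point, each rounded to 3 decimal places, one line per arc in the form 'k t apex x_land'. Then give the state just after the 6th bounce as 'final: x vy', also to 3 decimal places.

1 3.136 20.237 41.455
2 2.857 10.201 79.222
3 2.028 5.143 106.036
4 1.440 2.592 125.074
5 1.022 1.307 138.591
6 0.726 0.659 148.188
final: 148.188 2.577

Arc 1: start y=13.920, vy=11.240 → t=3.136, apex=20.237, x_land=41.455, impact vy=-20.118
  bounce: vy ← 0.71·20.118 = 14.284
Arc 2: start y=0.000, vy=14.284 → t=2.857, apex=10.201, x_land=79.222, impact vy=-14.284
  bounce: vy ← 0.71·14.284 = 10.142
Arc 3: start y=0.000, vy=10.142 → t=2.028, apex=5.143, x_land=106.036, impact vy=-10.142
  bounce: vy ← 0.71·10.142 = 7.200
Arc 4: start y=0.000, vy=7.200 → t=1.440, apex=2.592, x_land=125.074, impact vy=-7.200
  bounce: vy ← 0.71·7.200 = 5.112
Arc 5: start y=0.000, vy=5.112 → t=1.022, apex=1.307, x_land=138.591, impact vy=-5.112
  bounce: vy ← 0.71·5.112 = 3.630
Arc 6: start y=0.000, vy=3.630 → t=0.726, apex=0.659, x_land=148.188, impact vy=-3.630
  bounce: vy ← 0.71·3.630 = 2.577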